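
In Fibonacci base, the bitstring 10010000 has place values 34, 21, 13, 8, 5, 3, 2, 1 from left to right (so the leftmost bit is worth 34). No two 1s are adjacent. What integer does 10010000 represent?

Summing the place values of the 1 bits: 34 + 8 = 42.

42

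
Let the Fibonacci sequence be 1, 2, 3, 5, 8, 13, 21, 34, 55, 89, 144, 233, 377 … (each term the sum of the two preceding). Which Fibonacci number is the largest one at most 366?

233

233 ≤ 366 < 377, so the largest Fibonacci number not exceeding 366 is 233.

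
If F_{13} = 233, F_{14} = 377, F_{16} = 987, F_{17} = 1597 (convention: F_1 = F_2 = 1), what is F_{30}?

832040

By the addition formula F_{m+n} = F_m F_{n+1} + F_{m−1} F_n with m=14, n=16: F_{30} = 377·1597 + 233·987 = 602069 + 229971 = 832040.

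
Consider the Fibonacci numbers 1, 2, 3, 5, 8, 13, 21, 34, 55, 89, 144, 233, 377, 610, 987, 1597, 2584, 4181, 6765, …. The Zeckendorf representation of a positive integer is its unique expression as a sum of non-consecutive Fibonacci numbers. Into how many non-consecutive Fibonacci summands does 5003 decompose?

5

subtract 4181 from 5003: 822 remains
subtract 610 from 822: 212 remains
subtract 144 from 212: 68 remains
subtract 55 from 68: 13 remains
subtract 13 from 13: 0 remains
5003 = 4181 + 610 + 144 + 55 + 13, which has 5 terms.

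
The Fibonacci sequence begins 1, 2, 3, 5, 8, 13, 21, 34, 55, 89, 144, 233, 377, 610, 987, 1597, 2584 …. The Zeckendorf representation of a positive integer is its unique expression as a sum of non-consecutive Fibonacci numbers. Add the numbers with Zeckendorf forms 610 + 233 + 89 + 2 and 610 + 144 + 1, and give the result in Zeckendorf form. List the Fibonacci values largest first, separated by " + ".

The two numbers are 934 and 755, so their sum is 1689.
1689 − 1597 = 92
92 − 89 = 3
3 − 3 = 0

1597 + 89 + 3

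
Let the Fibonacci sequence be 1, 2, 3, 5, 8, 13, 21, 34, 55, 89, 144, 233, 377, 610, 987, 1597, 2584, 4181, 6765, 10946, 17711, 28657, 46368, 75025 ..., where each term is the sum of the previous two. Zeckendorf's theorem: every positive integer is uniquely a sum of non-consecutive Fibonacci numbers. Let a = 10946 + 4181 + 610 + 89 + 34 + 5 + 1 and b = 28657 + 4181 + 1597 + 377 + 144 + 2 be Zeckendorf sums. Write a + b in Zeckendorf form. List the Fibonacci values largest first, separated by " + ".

46368 + 4181 + 233 + 34 + 8

The two numbers are 15866 and 34958, so their sum is 50824.
Greedily peel off the largest Fibonacci term at each step:
46368 ≤ 50824 < 75025, so take 46368; remainder 4456
4181 ≤ 4456 < 6765, so take 4181; remainder 275
233 ≤ 275 < 377, so take 233; remainder 42
34 ≤ 42 < 55, so take 34; remainder 8
8 ≤ 8 < 13, so take 8; remainder 0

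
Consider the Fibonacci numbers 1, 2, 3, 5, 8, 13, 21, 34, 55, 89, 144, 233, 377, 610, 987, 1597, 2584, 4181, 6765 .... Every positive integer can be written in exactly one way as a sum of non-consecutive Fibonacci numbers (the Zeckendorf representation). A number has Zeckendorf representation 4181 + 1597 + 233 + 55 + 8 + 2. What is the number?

6076

4181 + 1597 + 233 + 55 + 8 + 2 = 6076.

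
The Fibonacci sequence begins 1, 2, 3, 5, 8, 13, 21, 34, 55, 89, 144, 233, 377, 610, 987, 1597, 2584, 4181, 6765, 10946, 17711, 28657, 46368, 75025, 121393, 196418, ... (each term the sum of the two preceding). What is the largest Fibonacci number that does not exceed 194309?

121393 ≤ 194309 < 196418, so the largest Fibonacci number not exceeding 194309 is 121393.

121393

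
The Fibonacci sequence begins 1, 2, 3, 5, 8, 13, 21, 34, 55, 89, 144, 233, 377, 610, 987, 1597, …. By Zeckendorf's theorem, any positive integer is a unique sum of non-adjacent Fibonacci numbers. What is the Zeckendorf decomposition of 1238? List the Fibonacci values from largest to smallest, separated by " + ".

Repeatedly subtract the largest Fibonacci number that fits:
take 987 (≤ 1238); 1238 − 987 = 251
take 233 (≤ 251); 251 − 233 = 18
take 13 (≤ 18); 18 − 13 = 5
take 5 (≤ 5); 5 − 5 = 0
So 1238 = 987 + 233 + 13 + 5, with no two terms consecutive in the sequence.

987 + 233 + 13 + 5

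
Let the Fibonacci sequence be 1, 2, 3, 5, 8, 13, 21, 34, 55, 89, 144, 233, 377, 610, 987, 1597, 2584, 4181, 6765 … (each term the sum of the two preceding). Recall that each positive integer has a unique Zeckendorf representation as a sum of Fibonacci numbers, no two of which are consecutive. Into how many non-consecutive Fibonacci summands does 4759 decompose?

4759: greatest Fibonacci not exceeding it is 4181, leaving 578
578: greatest Fibonacci not exceeding it is 377, leaving 201
201: greatest Fibonacci not exceeding it is 144, leaving 57
57: greatest Fibonacci not exceeding it is 55, leaving 2
2: greatest Fibonacci not exceeding it is 2, leaving 0
4759 = 4181 + 377 + 144 + 55 + 2, which has 5 terms.

5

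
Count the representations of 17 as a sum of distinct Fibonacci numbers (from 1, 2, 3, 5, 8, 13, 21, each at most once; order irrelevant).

2

17 = 13+3+1 = 8+5+3+1 — 2 representations.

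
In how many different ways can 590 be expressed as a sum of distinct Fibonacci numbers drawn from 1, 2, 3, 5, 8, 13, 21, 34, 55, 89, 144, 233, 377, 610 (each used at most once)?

Each representation comes from the Zeckendorf form by replacing some F_k with F_{k−1} + F_{k−2} where possible.
590 = 377+144+55+13+1 = 377+144+55+8+5+1 = 377+144+34+21+13+1 = 377+144+55+8+3+2+1 = 377+144+34+21+8+5+1 = … (7 more), for 12 in all.

12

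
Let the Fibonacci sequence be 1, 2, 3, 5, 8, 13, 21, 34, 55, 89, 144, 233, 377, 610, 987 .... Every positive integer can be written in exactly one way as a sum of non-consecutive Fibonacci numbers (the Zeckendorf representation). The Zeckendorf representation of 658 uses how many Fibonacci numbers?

4

Repeatedly subtract the largest Fibonacci number that fits:
658 − 610 = 48
48 − 34 = 14
14 − 13 = 1
1 − 1 = 0
658 = 610 + 34 + 13 + 1, which has 4 terms.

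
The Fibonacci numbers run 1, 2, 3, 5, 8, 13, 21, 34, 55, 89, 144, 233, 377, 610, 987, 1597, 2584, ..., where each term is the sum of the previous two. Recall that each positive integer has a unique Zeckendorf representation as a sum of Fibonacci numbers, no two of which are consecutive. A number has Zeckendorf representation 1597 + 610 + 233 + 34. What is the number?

1597 + 610 + 233 + 34 = 2474.

2474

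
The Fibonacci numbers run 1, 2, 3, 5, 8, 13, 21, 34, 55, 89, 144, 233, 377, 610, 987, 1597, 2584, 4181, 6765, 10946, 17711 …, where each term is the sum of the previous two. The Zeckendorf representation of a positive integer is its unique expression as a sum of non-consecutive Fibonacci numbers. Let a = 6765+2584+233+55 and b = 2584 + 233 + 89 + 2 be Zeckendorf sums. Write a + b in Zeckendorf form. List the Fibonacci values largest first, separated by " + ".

The two numbers are 9637 and 2908, so their sum is 12545.
Greedy algorithm:
12545 − 10946 = 1599
1599 − 1597 = 2
2 − 2 = 0

10946 + 1597 + 2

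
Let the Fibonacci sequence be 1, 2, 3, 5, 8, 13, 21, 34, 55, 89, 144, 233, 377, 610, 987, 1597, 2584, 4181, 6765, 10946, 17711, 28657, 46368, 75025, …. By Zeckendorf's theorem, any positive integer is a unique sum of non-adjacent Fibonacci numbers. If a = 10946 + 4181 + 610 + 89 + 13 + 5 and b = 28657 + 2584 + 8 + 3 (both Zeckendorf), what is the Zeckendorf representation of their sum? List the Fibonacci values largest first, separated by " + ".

46368 + 610 + 89 + 21 + 8

The two numbers are 15844 and 31252, so their sum is 47096.
46368 ≤ 47096 < 75025, so take 46368; remainder 728
610 ≤ 728 < 987, so take 610; remainder 118
89 ≤ 118 < 144, so take 89; remainder 29
21 ≤ 29 < 34, so take 21; remainder 8
8 ≤ 8 < 13, so take 8; remainder 0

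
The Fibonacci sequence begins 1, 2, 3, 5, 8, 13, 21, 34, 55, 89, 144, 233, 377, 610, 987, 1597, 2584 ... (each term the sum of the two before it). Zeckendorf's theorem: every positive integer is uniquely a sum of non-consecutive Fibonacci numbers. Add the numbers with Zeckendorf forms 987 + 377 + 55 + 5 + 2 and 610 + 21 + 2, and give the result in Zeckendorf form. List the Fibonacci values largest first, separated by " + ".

The two numbers are 1426 and 633, so their sum is 2059.
take 1597 (≤ 2059); 2059 − 1597 = 462
take 377 (≤ 462); 462 − 377 = 85
take 55 (≤ 85); 85 − 55 = 30
take 21 (≤ 30); 30 − 21 = 9
take 8 (≤ 9); 9 − 8 = 1
take 1 (≤ 1); 1 − 1 = 0

1597 + 377 + 55 + 21 + 8 + 1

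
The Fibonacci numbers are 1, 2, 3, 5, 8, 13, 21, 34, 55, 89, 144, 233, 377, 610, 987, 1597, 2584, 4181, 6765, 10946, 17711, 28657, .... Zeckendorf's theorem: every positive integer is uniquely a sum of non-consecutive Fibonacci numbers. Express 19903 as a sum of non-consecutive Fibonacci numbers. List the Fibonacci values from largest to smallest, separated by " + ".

17711 + 1597 + 377 + 144 + 55 + 13 + 5 + 1

17711 ≤ 19903 < 28657, so take 17711; remainder 2192
1597 ≤ 2192 < 2584, so take 1597; remainder 595
377 ≤ 595 < 610, so take 377; remainder 218
144 ≤ 218 < 233, so take 144; remainder 74
55 ≤ 74 < 89, so take 55; remainder 19
13 ≤ 19 < 21, so take 13; remainder 6
5 ≤ 6 < 8, so take 5; remainder 1
1 ≤ 1 < 2, so take 1; remainder 0
So 19903 = 17711 + 1597 + 377 + 144 + 55 + 13 + 5 + 1, with no two terms consecutive in the sequence.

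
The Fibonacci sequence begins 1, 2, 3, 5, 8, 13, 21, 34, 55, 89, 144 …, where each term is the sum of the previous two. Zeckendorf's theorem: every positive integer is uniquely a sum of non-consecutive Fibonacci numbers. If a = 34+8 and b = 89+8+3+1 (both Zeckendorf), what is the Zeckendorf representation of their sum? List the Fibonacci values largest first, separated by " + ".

89 + 34 + 13 + 5 + 2

The two numbers are 42 and 101, so their sum is 143.
89 ≤ 143 < 144, so take 89; remainder 54
34 ≤ 54 < 55, so take 34; remainder 20
13 ≤ 20 < 21, so take 13; remainder 7
5 ≤ 7 < 8, so take 5; remainder 2
2 ≤ 2 < 3, so take 2; remainder 0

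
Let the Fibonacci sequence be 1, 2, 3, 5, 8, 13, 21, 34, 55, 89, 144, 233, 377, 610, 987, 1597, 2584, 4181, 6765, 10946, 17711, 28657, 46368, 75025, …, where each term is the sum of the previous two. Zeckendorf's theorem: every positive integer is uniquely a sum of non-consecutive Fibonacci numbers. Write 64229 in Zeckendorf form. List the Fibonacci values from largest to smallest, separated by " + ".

Repeatedly subtract the largest Fibonacci number that fits:
46368 ≤ 64229 < 75025, so take 46368; remainder 17861
17711 ≤ 17861 < 28657, so take 17711; remainder 150
144 ≤ 150 < 233, so take 144; remainder 6
5 ≤ 6 < 8, so take 5; remainder 1
1 ≤ 1 < 2, so take 1; remainder 0
So 64229 = 46368 + 17711 + 144 + 5 + 1, with no two terms consecutive in the sequence.

46368 + 17711 + 144 + 5 + 1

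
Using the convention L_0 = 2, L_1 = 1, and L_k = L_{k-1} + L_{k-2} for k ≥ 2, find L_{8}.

Iterating the recurrence up to L_{3} = 4 and L_{2} = 3:
L_{4} = L_{3} + L_{2} = 4 + 3 = 7
L_{5} = L_{4} + L_{3} = 7 + 4 = 11
L_{6} = L_{5} + L_{4} = 11 + 7 = 18
L_{7} = L_{6} + L_{5} = 18 + 11 = 29
L_{8} = L_{7} + L_{6} = 29 + 18 = 47

47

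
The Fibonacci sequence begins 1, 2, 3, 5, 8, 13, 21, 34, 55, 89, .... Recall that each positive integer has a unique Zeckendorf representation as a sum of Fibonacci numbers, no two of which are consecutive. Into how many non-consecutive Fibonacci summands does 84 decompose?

55 ≤ 84 < 89, so take 55; remainder 29
21 ≤ 29 < 34, so take 21; remainder 8
8 ≤ 8 < 13, so take 8; remainder 0
84 = 55 + 21 + 8, which has 3 terms.

3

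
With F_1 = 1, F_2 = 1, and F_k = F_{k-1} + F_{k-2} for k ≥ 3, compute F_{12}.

Iterating the recurrence up to F_{6} = 8 and F_{5} = 5:
F_{7} = F_{6} + F_{5} = 8 + 5 = 13
F_{8} = F_{7} + F_{6} = 13 + 8 = 21
F_{9} = F_{8} + F_{7} = 21 + 13 = 34
F_{10} = F_{9} + F_{8} = 34 + 21 = 55
F_{11} = F_{10} + F_{9} = 55 + 34 = 89
F_{12} = F_{11} + F_{10} = 89 + 55 = 144

144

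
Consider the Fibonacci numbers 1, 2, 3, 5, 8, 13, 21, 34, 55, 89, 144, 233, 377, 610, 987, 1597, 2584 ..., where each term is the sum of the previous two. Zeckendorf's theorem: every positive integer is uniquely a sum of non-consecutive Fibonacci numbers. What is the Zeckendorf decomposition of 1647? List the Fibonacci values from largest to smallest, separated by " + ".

1597 + 34 + 13 + 3

subtract 1597 from 1647: 50 remains
subtract 34 from 50: 16 remains
subtract 13 from 16: 3 remains
subtract 3 from 3: 0 remains
So 1647 = 1597 + 34 + 13 + 3, with no two terms consecutive in the sequence.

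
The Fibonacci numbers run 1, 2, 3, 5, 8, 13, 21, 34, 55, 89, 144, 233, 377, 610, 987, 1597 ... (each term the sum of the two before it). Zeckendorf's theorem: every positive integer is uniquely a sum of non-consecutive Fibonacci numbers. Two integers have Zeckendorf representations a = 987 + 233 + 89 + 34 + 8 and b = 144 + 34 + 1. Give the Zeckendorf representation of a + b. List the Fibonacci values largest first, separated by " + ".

987 + 377 + 144 + 21 + 1

The two numbers are 1351 and 179, so their sum is 1530.
1530: greatest Fibonacci not exceeding it is 987, leaving 543
543: greatest Fibonacci not exceeding it is 377, leaving 166
166: greatest Fibonacci not exceeding it is 144, leaving 22
22: greatest Fibonacci not exceeding it is 21, leaving 1
1: greatest Fibonacci not exceeding it is 1, leaving 0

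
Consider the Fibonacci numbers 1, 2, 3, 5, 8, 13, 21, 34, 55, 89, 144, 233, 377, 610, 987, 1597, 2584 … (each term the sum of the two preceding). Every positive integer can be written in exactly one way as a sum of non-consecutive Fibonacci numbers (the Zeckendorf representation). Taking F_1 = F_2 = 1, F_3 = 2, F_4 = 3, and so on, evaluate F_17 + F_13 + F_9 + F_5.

F_17 + F_13 + F_9 + F_5 = 1597 + 233 + 34 + 5 = 1869.

1869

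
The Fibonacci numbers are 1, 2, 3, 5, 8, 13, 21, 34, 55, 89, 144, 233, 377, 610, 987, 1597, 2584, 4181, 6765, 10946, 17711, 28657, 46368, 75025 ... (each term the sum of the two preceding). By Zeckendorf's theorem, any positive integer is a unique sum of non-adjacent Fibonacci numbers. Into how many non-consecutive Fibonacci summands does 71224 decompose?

5

Greedy algorithm:
subtract 46368 from 71224: 24856 remains
subtract 17711 from 24856: 7145 remains
subtract 6765 from 7145: 380 remains
subtract 377 from 380: 3 remains
subtract 3 from 3: 0 remains
71224 = 46368 + 17711 + 6765 + 377 + 3, which has 5 terms.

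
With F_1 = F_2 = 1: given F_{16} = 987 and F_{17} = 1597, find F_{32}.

By the doubling identity F_{2k} = F_k(2F_{k+1} − F_k): F_{32} = 987·(2·1597 − 987) = 987·2207 = 2178309.

2178309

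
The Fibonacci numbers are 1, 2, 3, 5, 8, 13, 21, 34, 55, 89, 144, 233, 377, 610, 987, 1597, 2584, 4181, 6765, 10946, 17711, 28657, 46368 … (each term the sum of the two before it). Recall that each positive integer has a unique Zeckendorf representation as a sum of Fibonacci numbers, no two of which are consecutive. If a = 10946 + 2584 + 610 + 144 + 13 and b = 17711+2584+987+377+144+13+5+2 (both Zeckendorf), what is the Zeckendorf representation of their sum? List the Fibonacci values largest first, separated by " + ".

28657 + 6765 + 610 + 55 + 21 + 8 + 3 + 1

The two numbers are 14297 and 21823, so their sum is 36120.
36120 − 28657 = 7463
7463 − 6765 = 698
698 − 610 = 88
88 − 55 = 33
33 − 21 = 12
12 − 8 = 4
4 − 3 = 1
1 − 1 = 0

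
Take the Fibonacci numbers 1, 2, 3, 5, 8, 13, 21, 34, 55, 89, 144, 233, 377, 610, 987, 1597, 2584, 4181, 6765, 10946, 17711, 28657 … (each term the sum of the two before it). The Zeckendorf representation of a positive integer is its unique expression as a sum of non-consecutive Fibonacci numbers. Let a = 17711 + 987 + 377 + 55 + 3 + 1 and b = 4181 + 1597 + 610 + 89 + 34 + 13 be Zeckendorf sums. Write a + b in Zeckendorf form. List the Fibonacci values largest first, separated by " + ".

The two numbers are 19134 and 6524, so their sum is 25658.
subtract 17711 from 25658: 7947 remains
subtract 6765 from 7947: 1182 remains
subtract 987 from 1182: 195 remains
subtract 144 from 195: 51 remains
subtract 34 from 51: 17 remains
subtract 13 from 17: 4 remains
subtract 3 from 4: 1 remains
subtract 1 from 1: 0 remains

17711 + 6765 + 987 + 144 + 34 + 13 + 3 + 1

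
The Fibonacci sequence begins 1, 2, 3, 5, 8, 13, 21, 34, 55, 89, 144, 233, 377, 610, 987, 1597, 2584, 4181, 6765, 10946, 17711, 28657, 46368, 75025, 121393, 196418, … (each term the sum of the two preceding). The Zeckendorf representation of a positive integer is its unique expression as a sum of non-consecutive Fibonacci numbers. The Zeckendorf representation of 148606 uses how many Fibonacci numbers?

Greedily peel off the largest Fibonacci term at each step:
subtract 121393 from 148606: 27213 remains
subtract 17711 from 27213: 9502 remains
subtract 6765 from 9502: 2737 remains
subtract 2584 from 2737: 153 remains
subtract 144 from 153: 9 remains
subtract 8 from 9: 1 remains
subtract 1 from 1: 0 remains
148606 = 121393 + 17711 + 6765 + 2584 + 144 + 8 + 1, which has 7 terms.

7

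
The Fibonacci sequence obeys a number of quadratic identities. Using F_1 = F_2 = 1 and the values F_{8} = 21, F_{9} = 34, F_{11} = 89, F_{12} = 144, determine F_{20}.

6765

By the addition formula F_{m+n} = F_m F_{n+1} + F_{m−1} F_n with m=9, n=11: F_{20} = 34·144 + 21·89 = 4896 + 1869 = 6765.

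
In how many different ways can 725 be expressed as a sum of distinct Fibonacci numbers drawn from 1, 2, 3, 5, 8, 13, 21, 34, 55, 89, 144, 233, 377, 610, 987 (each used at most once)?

725 = 610+89+21+5 = 610+89+21+3+2 = 610+89+13+8+5 = 610+55+34+21+5 = 377+233+89+21+5 = … (15 more), for 20 in all.

20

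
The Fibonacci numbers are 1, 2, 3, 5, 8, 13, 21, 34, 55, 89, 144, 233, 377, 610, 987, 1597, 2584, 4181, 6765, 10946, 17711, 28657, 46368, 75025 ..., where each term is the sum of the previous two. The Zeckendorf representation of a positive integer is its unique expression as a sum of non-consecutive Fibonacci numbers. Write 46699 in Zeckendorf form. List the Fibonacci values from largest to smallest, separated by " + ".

Repeatedly subtract the largest Fibonacci number that fits:
46699 − 46368 = 331
331 − 233 = 98
98 − 89 = 9
9 − 8 = 1
1 − 1 = 0
So 46699 = 46368 + 233 + 89 + 8 + 1, with no two terms consecutive in the sequence.

46368 + 233 + 89 + 8 + 1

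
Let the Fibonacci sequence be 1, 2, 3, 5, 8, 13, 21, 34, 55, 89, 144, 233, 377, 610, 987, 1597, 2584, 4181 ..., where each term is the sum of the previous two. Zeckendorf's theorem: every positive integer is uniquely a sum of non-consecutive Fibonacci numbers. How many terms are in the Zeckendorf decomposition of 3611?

3611 − 2584 = 1027
1027 − 987 = 40
40 − 34 = 6
6 − 5 = 1
1 − 1 = 0
3611 = 2584 + 987 + 34 + 5 + 1, which has 5 terms.

5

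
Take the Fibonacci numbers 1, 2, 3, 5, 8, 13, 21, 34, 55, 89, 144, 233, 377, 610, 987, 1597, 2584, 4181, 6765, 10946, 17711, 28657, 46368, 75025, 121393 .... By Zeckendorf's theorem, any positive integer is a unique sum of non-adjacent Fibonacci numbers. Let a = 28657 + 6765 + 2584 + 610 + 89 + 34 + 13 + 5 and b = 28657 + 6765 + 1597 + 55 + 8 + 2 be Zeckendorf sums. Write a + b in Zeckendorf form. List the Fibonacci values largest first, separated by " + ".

The two numbers are 38757 and 37084, so their sum is 75841.
Greedy algorithm:
75841: greatest Fibonacci not exceeding it is 75025, leaving 816
816: greatest Fibonacci not exceeding it is 610, leaving 206
206: greatest Fibonacci not exceeding it is 144, leaving 62
62: greatest Fibonacci not exceeding it is 55, leaving 7
7: greatest Fibonacci not exceeding it is 5, leaving 2
2: greatest Fibonacci not exceeding it is 2, leaving 0

75025 + 610 + 144 + 55 + 5 + 2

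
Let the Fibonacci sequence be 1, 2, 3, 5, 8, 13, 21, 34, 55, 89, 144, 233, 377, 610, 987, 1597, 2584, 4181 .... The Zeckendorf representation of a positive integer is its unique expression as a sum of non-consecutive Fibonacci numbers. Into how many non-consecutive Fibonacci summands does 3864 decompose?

Greedily peel off the largest Fibonacci term at each step:
3864 − 2584 = 1280
1280 − 987 = 293
293 − 233 = 60
60 − 55 = 5
5 − 5 = 0
3864 = 2584 + 987 + 233 + 55 + 5, which has 5 terms.

5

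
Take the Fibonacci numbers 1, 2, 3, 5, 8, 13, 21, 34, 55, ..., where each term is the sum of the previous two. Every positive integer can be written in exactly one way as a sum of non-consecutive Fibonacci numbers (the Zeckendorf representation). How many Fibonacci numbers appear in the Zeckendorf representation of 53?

Repeatedly subtract the largest Fibonacci number that fits:
subtract 34 from 53: 19 remains
subtract 13 from 19: 6 remains
subtract 5 from 6: 1 remains
subtract 1 from 1: 0 remains
53 = 34 + 13 + 5 + 1, which has 4 terms.

4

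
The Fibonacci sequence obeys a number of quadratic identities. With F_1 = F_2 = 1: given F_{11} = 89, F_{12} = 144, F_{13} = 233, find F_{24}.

46368

By the addition formula F_{m+n} = F_m F_{n+1} + F_{m−1} F_n with m=13, n=11: F_{24} = 233·144 + 144·89 = 33552 + 12816 = 46368.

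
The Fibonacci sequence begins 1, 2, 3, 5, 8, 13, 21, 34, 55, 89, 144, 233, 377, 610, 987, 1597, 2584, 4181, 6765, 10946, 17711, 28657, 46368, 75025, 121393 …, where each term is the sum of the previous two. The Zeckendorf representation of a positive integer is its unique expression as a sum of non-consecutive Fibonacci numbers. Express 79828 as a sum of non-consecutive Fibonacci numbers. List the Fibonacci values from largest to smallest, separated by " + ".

subtract 75025 from 79828: 4803 remains
subtract 4181 from 4803: 622 remains
subtract 610 from 622: 12 remains
subtract 8 from 12: 4 remains
subtract 3 from 4: 1 remains
subtract 1 from 1: 0 remains
So 79828 = 75025 + 4181 + 610 + 8 + 3 + 1, with no two terms consecutive in the sequence.

75025 + 4181 + 610 + 8 + 3 + 1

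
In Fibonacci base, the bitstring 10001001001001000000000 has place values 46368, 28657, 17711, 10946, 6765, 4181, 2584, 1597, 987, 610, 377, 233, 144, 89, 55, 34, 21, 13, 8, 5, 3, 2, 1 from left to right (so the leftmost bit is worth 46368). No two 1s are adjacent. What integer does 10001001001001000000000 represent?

Summing the place values of the 1 bits: 46368 + 6765 + 1597 + 377 + 89 = 55196.

55196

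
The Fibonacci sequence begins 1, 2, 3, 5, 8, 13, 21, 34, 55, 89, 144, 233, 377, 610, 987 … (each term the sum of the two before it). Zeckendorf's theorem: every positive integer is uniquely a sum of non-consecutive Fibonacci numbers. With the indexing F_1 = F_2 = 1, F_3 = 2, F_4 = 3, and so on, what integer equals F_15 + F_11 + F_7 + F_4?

F_15 + F_11 + F_7 + F_4 = 610 + 89 + 13 + 3 = 715.

715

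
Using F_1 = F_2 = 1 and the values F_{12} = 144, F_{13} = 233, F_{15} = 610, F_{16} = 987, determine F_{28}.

317811

By the addition formula F_{m+n} = F_m F_{n+1} + F_{m−1} F_n with m=13, n=15: F_{28} = 233·987 + 144·610 = 229971 + 87840 = 317811.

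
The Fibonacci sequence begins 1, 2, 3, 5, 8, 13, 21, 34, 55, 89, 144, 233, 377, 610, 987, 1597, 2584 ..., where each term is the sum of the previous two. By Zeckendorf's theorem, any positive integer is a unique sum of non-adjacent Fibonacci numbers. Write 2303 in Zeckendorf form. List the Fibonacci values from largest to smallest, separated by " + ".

2303 − 1597 = 706
706 − 610 = 96
96 − 89 = 7
7 − 5 = 2
2 − 2 = 0
So 2303 = 1597 + 610 + 89 + 5 + 2, with no two terms consecutive in the sequence.

1597 + 610 + 89 + 5 + 2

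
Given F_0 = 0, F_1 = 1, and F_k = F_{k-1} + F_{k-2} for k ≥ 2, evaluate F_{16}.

Iterating the recurrence up to F_{8} = 21 and F_{7} = 13:
F_{9} = F_{8} + F_{7} = 21 + 13 = 34
F_{10} = F_{9} + F_{8} = 34 + 21 = 55
F_{11} = F_{10} + F_{9} = 55 + 34 = 89
F_{12} = F_{11} + F_{10} = 89 + 55 = 144
F_{13} = F_{12} + F_{11} = 144 + 89 = 233
F_{14} = F_{13} + F_{12} = 233 + 144 = 377
F_{15} = F_{14} + F_{13} = 377 + 233 = 610
F_{16} = F_{15} + F_{14} = 610 + 377 = 987

987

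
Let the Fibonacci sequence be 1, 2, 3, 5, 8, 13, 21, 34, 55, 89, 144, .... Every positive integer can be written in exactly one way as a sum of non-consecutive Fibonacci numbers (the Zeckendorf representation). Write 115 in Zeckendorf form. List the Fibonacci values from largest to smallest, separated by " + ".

89 + 21 + 5

89 ≤ 115 < 144, so take 89; remainder 26
21 ≤ 26 < 34, so take 21; remainder 5
5 ≤ 5 < 8, so take 5; remainder 0
So 115 = 89 + 21 + 5, with no two terms consecutive in the sequence.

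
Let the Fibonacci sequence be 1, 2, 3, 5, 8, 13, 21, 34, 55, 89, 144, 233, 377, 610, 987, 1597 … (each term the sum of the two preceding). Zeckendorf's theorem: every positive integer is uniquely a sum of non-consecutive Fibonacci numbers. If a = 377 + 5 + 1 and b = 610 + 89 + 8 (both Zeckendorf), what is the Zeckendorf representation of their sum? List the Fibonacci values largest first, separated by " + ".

987 + 89 + 13 + 1

The two numbers are 383 and 707, so their sum is 1090.
Greedy algorithm:
987 ≤ 1090 < 1597, so take 987; remainder 103
89 ≤ 103 < 144, so take 89; remainder 14
13 ≤ 14 < 21, so take 13; remainder 1
1 ≤ 1 < 2, so take 1; remainder 0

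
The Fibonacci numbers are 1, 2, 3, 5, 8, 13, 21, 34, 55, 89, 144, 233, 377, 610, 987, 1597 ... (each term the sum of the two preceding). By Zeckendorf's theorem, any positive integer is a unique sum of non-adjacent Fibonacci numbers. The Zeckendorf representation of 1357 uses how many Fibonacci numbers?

6

Repeatedly subtract the largest Fibonacci number that fits:
take 987 (≤ 1357); 1357 − 987 = 370
take 233 (≤ 370); 370 − 233 = 137
take 89 (≤ 137); 137 − 89 = 48
take 34 (≤ 48); 48 − 34 = 14
take 13 (≤ 14); 14 − 13 = 1
take 1 (≤ 1); 1 − 1 = 0
1357 = 987 + 233 + 89 + 34 + 13 + 1, which has 6 terms.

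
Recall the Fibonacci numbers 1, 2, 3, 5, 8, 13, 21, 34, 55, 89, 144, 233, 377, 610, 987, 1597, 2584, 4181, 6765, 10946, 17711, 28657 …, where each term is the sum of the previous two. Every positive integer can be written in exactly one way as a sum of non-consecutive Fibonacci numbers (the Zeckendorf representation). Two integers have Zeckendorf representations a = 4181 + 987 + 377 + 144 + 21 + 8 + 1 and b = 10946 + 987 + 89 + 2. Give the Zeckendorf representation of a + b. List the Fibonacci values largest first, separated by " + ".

The two numbers are 5719 and 12024, so their sum is 17743.
Greedy algorithm:
take 17711 (≤ 17743); 17743 − 17711 = 32
take 21 (≤ 32); 32 − 21 = 11
take 8 (≤ 11); 11 − 8 = 3
take 3 (≤ 3); 3 − 3 = 0

17711 + 21 + 8 + 3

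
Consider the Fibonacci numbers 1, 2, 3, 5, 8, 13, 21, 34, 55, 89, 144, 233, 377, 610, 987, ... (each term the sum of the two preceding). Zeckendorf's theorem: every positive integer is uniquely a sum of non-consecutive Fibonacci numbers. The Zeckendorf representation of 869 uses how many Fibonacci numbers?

4

take 610 (≤ 869); 869 − 610 = 259
take 233 (≤ 259); 259 − 233 = 26
take 21 (≤ 26); 26 − 21 = 5
take 5 (≤ 5); 5 − 5 = 0
869 = 610 + 233 + 21 + 5, which has 4 terms.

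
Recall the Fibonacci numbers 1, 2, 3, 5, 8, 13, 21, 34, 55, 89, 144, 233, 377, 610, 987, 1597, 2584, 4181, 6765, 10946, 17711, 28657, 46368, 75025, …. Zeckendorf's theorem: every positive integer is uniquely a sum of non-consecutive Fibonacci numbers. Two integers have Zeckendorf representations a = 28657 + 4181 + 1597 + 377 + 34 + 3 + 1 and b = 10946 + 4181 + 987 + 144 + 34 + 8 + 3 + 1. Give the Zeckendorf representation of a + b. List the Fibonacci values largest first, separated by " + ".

46368 + 4181 + 377 + 144 + 55 + 21 + 8

The two numbers are 34850 and 16304, so their sum is 51154.
Greedy algorithm:
largest Fibonacci ≤ 51154 is 46368; 51154 − 46368 = 4786
largest Fibonacci ≤ 4786 is 4181; 4786 − 4181 = 605
largest Fibonacci ≤ 605 is 377; 605 − 377 = 228
largest Fibonacci ≤ 228 is 144; 228 − 144 = 84
largest Fibonacci ≤ 84 is 55; 84 − 55 = 29
largest Fibonacci ≤ 29 is 21; 29 − 21 = 8
largest Fibonacci ≤ 8 is 8; 8 − 8 = 0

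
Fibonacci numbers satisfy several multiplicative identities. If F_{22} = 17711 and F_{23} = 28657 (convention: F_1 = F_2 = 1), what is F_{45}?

1134903170

By F_{2k+1} = F_k² + F_{k+1}²: F_{45} = 17711² + 28657² = 313679521 + 821223649 = 1134903170.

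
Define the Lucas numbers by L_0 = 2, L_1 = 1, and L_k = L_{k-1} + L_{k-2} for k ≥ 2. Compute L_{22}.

Iterating the recurrence up to L_{17} = 3571 and L_{16} = 2207:
L_{18} = L_{17} + L_{16} = 3571 + 2207 = 5778
L_{19} = L_{18} + L_{17} = 5778 + 3571 = 9349
L_{20} = L_{19} + L_{18} = 9349 + 5778 = 15127
L_{21} = L_{20} + L_{19} = 15127 + 9349 = 24476
L_{22} = L_{21} + L_{20} = 24476 + 15127 = 39603

39603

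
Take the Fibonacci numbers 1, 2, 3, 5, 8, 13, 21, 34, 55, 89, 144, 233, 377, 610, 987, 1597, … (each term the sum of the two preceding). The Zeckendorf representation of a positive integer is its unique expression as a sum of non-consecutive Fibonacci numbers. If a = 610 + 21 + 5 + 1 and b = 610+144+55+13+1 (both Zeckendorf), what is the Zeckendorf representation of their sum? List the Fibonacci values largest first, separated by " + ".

The two numbers are 637 and 823, so their sum is 1460.
Greedy algorithm:
subtract 987 from 1460: 473 remains
subtract 377 from 473: 96 remains
subtract 89 from 96: 7 remains
subtract 5 from 7: 2 remains
subtract 2 from 2: 0 remains

987 + 377 + 89 + 5 + 2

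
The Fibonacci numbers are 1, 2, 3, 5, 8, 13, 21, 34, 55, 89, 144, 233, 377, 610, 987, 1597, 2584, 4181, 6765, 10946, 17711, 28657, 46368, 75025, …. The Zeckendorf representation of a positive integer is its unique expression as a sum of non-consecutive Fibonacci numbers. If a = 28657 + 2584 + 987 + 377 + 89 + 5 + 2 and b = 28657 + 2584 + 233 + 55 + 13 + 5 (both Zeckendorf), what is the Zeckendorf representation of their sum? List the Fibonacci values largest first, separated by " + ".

The two numbers are 32701 and 31547, so their sum is 64248.
46368 ≤ 64248 < 75025, so take 46368; remainder 17880
17711 ≤ 17880 < 28657, so take 17711; remainder 169
144 ≤ 169 < 233, so take 144; remainder 25
21 ≤ 25 < 34, so take 21; remainder 4
3 ≤ 4 < 5, so take 3; remainder 1
1 ≤ 1 < 2, so take 1; remainder 0

46368 + 17711 + 144 + 21 + 3 + 1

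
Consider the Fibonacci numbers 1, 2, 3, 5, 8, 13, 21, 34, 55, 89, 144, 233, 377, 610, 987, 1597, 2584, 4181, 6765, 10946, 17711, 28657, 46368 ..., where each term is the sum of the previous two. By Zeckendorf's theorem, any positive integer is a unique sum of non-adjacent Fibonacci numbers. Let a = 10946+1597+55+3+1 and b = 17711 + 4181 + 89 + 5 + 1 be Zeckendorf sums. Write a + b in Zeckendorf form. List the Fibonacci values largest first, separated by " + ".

28657 + 4181 + 1597 + 144 + 8 + 2

The two numbers are 12602 and 21987, so their sum is 34589.
largest Fibonacci ≤ 34589 is 28657; 34589 − 28657 = 5932
largest Fibonacci ≤ 5932 is 4181; 5932 − 4181 = 1751
largest Fibonacci ≤ 1751 is 1597; 1751 − 1597 = 154
largest Fibonacci ≤ 154 is 144; 154 − 144 = 10
largest Fibonacci ≤ 10 is 8; 10 − 8 = 2
largest Fibonacci ≤ 2 is 2; 2 − 2 = 0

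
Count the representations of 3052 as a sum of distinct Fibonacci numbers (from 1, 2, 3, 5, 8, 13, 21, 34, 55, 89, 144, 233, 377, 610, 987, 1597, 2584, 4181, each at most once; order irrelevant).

3052 = 2584+377+89+2 = 2584+377+55+34+2 = 2584+233+144+89+2 = … (17 more), for 20 in all.

20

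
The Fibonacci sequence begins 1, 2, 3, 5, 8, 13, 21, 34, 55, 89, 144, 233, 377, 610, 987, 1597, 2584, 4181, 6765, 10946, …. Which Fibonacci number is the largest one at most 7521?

6765 ≤ 7521 < 10946, so the largest Fibonacci number not exceeding 7521 is 6765.

6765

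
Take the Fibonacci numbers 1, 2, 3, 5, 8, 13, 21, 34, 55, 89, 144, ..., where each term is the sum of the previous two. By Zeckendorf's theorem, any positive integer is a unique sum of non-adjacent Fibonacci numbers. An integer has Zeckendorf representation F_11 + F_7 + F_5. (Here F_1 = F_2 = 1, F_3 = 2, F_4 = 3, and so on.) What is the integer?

107

F_11 + F_7 + F_5 = 89 + 13 + 5 = 107.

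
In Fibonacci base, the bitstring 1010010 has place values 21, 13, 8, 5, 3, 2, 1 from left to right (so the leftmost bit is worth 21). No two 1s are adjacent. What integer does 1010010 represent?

Summing the place values of the 1 bits: 21 + 8 + 2 = 31.

31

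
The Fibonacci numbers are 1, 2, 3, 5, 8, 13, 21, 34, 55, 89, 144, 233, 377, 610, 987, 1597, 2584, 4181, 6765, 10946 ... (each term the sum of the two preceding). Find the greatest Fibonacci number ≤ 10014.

6765

6765 ≤ 10014 < 10946, so the largest Fibonacci number not exceeding 10014 is 6765.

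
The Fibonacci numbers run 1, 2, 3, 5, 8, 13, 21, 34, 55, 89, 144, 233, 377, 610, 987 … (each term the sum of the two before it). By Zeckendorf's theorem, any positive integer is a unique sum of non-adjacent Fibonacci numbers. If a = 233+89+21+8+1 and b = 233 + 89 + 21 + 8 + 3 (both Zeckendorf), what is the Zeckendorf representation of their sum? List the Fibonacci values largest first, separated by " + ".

The two numbers are 352 and 354, so their sum is 706.
Repeatedly subtract the largest Fibonacci number that fits:
706 − 610 = 96
96 − 89 = 7
7 − 5 = 2
2 − 2 = 0

610 + 89 + 5 + 2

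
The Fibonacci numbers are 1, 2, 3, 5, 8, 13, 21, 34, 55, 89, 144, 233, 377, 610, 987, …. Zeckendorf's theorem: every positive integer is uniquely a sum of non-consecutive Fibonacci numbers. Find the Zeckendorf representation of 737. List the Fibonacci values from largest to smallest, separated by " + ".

Greedy algorithm:
737 − 610 = 127
127 − 89 = 38
38 − 34 = 4
4 − 3 = 1
1 − 1 = 0
So 737 = 610 + 89 + 34 + 3 + 1, with no two terms consecutive in the sequence.

610 + 89 + 34 + 3 + 1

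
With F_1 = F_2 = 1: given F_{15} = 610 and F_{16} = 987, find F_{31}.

By F_{2k+1} = F_k² + F_{k+1}²: F_{31} = 610² + 987² = 372100 + 974169 = 1346269.

1346269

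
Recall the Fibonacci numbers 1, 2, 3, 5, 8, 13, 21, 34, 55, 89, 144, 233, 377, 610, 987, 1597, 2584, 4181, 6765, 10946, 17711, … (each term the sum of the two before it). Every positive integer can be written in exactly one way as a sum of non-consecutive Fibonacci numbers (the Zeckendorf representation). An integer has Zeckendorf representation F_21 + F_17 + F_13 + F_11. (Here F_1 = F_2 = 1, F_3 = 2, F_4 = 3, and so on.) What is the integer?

F_21 + F_17 + F_13 + F_11 = 10946 + 1597 + 233 + 89 = 12865.

12865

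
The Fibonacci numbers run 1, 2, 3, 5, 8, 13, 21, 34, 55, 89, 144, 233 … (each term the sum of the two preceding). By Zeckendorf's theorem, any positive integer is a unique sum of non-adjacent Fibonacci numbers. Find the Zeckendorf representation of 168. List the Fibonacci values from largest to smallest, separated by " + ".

largest Fibonacci ≤ 168 is 144; 168 − 144 = 24
largest Fibonacci ≤ 24 is 21; 24 − 21 = 3
largest Fibonacci ≤ 3 is 3; 3 − 3 = 0
So 168 = 144 + 21 + 3, with no two terms consecutive in the sequence.

144 + 21 + 3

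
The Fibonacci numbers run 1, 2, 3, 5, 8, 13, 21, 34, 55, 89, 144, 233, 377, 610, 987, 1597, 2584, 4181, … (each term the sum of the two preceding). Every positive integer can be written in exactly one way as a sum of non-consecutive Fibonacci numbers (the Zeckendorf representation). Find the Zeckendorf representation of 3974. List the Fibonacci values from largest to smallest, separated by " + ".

Greedy algorithm:
2584 ≤ 3974 < 4181, so take 2584; remainder 1390
987 ≤ 1390 < 1597, so take 987; remainder 403
377 ≤ 403 < 610, so take 377; remainder 26
21 ≤ 26 < 34, so take 21; remainder 5
5 ≤ 5 < 8, so take 5; remainder 0
So 3974 = 2584 + 987 + 377 + 21 + 5, with no two terms consecutive in the sequence.

2584 + 987 + 377 + 21 + 5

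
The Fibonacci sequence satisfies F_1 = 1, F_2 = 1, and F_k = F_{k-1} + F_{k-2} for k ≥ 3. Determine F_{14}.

377

Iterating the recurrence up to F_{6} = 8 and F_{5} = 5:
F_{7} = F_{6} + F_{5} = 8 + 5 = 13
F_{8} = F_{7} + F_{6} = 13 + 8 = 21
F_{9} = F_{8} + F_{7} = 21 + 13 = 34
F_{10} = F_{9} + F_{8} = 34 + 21 = 55
F_{11} = F_{10} + F_{9} = 55 + 34 = 89
F_{12} = F_{11} + F_{10} = 89 + 55 = 144
F_{13} = F_{12} + F_{11} = 144 + 89 = 233
F_{14} = F_{13} + F_{12} = 233 + 144 = 377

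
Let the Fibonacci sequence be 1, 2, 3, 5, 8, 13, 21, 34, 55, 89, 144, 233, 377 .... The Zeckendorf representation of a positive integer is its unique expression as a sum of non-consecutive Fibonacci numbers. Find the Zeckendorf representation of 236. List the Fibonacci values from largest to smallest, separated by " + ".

Repeatedly subtract the largest Fibonacci number that fits:
233 ≤ 236 < 377, so take 233; remainder 3
3 ≤ 3 < 5, so take 3; remainder 0
So 236 = 233 + 3, with no two terms consecutive in the sequence.

233 + 3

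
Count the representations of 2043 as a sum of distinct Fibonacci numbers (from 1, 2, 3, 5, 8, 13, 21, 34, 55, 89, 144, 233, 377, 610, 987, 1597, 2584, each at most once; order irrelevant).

2043 = 1597+377+55+13+1 = 1597+377+55+8+5+1 = 1597+377+34+21+13+1 = 1597+233+144+55+13+1 = … (26 more), for 30 in all.

30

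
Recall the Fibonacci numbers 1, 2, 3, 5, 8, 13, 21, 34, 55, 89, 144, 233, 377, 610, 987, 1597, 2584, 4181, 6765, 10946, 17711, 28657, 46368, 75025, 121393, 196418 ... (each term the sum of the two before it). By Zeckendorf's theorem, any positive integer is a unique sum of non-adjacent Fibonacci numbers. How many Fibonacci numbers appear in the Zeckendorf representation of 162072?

5

Greedily peel off the largest Fibonacci term at each step:
take 121393 (≤ 162072); 162072 − 121393 = 40679
take 28657 (≤ 40679); 40679 − 28657 = 12022
take 10946 (≤ 12022); 12022 − 10946 = 1076
take 987 (≤ 1076); 1076 − 987 = 89
take 89 (≤ 89); 89 − 89 = 0
162072 = 121393 + 28657 + 10946 + 987 + 89, which has 5 terms.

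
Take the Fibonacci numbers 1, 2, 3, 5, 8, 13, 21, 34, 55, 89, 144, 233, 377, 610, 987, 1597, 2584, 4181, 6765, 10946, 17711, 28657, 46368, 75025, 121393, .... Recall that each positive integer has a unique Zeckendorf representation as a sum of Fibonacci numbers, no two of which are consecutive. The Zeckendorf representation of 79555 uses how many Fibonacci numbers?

79555: greatest Fibonacci not exceeding it is 75025, leaving 4530
4530: greatest Fibonacci not exceeding it is 4181, leaving 349
349: greatest Fibonacci not exceeding it is 233, leaving 116
116: greatest Fibonacci not exceeding it is 89, leaving 27
27: greatest Fibonacci not exceeding it is 21, leaving 6
6: greatest Fibonacci not exceeding it is 5, leaving 1
1: greatest Fibonacci not exceeding it is 1, leaving 0
79555 = 75025 + 4181 + 233 + 89 + 21 + 5 + 1, which has 7 terms.

7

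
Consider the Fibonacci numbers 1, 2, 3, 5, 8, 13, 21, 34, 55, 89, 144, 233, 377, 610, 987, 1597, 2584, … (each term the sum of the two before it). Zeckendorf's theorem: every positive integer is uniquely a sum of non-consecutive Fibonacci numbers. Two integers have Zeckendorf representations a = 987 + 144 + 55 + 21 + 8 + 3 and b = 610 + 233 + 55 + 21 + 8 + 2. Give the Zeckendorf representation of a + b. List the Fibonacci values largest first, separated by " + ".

The two numbers are 1218 and 929, so their sum is 2147.
largest Fibonacci ≤ 2147 is 1597; 2147 − 1597 = 550
largest Fibonacci ≤ 550 is 377; 550 − 377 = 173
largest Fibonacci ≤ 173 is 144; 173 − 144 = 29
largest Fibonacci ≤ 29 is 21; 29 − 21 = 8
largest Fibonacci ≤ 8 is 8; 8 − 8 = 0

1597 + 377 + 144 + 21 + 8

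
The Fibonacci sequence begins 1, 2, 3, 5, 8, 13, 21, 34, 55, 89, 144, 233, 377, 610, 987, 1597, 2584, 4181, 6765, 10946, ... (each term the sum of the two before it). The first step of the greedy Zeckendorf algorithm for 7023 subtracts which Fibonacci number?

6765 ≤ 7023 < 10946, so the largest Fibonacci number not exceeding 7023 is 6765.

6765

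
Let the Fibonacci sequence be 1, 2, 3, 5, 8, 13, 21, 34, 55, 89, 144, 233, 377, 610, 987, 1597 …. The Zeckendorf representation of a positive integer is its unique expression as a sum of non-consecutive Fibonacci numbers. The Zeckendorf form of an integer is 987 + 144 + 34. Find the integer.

1165

987 + 144 + 34 = 1165.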